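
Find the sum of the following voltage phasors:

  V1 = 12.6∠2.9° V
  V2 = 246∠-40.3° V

Step 1 — Convert each phasor to rectangular form:
  V1 = 12.6·(cos(2.9°) + j·sin(2.9°)) = 12.58 + j0.6375 V
  V2 = 246·(cos(-40.3°) + j·sin(-40.3°)) = 187.6 - j159.1 V
Step 2 — Sum components: V_total = 200.2 - j158.5 V.
Step 3 — Convert to polar: |V_total| = 255.3 V, ∠V_total = -38.4°.

V_total = 255.3∠-38.4° V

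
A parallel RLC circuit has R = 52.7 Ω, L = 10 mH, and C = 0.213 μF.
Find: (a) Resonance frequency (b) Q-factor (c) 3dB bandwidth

Step 1 — Resonance: ω₀ = 1/√(LC) = 1/√(0.01·2.13e-07) = 2.167e+04 rad/s.
Step 2 — f₀ = ω₀/(2π) = 3449 Hz.
Step 3 — Parallel Q: Q = R/(ω₀L) = 52.7/(2.167e+04·0.01) = 0.2432.
Step 4 — Bandwidth: Δω = ω₀/Q = 8.909e+04 rad/s; BW = Δω/(2π) = 1.418e+04 Hz.

(a) f₀ = 3449 Hz  (b) Q = 0.2432  (c) BW = 1.418e+04 Hz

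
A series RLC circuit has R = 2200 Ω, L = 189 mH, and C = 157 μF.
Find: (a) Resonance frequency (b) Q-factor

Step 1 — Resonance condition Im(Z)=0 gives ω₀ = 1/√(LC).
Step 2 — ω₀ = 1/√(0.189·0.000157) = 183.6 rad/s.
Step 3 — f₀ = ω₀/(2π) = 29.22 Hz.
Step 4 — Series Q: Q = ω₀L/R = 183.6·0.189/2200 = 0.01577.

(a) f₀ = 29.22 Hz  (b) Q = 0.01577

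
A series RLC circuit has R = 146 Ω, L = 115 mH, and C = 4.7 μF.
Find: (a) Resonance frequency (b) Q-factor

Step 1 — Resonance condition Im(Z)=0 gives ω₀ = 1/√(LC).
Step 2 — ω₀ = 1/√(0.115·4.7e-06) = 1360 rad/s.
Step 3 — f₀ = ω₀/(2π) = 216.5 Hz.
Step 4 — Series Q: Q = ω₀L/R = 1360·0.115/146 = 1.071.

(a) f₀ = 216.5 Hz  (b) Q = 1.071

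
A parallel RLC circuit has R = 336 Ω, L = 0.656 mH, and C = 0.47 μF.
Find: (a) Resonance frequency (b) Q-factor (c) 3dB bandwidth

Step 1 — Resonance: ω₀ = 1/√(LC) = 1/√(0.000656·4.7e-07) = 5.695e+04 rad/s.
Step 2 — f₀ = ω₀/(2π) = 9064 Hz.
Step 3 — Parallel Q: Q = R/(ω₀L) = 336/(5.695e+04·0.000656) = 8.994.
Step 4 — Bandwidth: Δω = ω₀/Q = 6332 rad/s; BW = Δω/(2π) = 1008 Hz.

(a) f₀ = 9064 Hz  (b) Q = 8.994  (c) BW = 1008 Hz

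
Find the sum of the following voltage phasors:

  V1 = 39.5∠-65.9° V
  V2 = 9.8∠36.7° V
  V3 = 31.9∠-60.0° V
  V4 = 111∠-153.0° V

Step 1 — Convert each phasor to rectangular form:
  V1 = 39.5·(cos(-65.9°) + j·sin(-65.9°)) = 16.13 - j36.06 V
  V2 = 9.8·(cos(36.7°) + j·sin(36.7°)) = 7.857 + j5.857 V
  V3 = 31.9·(cos(-60.0°) + j·sin(-60.0°)) = 15.95 - j27.63 V
  V4 = 111·(cos(-153.0°) + j·sin(-153.0°)) = -98.9 - j50.39 V
Step 2 — Sum components: V_total = -58.97 - j108.2 V.
Step 3 — Convert to polar: |V_total| = 123.2 V, ∠V_total = -118.6°.

V_total = 123.2∠-118.6° V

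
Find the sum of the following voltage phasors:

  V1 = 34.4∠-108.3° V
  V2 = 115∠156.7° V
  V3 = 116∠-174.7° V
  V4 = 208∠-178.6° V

Step 1 — Convert each phasor to rectangular form:
  V1 = 34.4·(cos(-108.3°) + j·sin(-108.3°)) = -10.8 - j32.66 V
  V2 = 115·(cos(156.7°) + j·sin(156.7°)) = -105.6 + j45.49 V
  V3 = 116·(cos(-174.7°) + j·sin(-174.7°)) = -115.5 - j10.71 V
  V4 = 208·(cos(-178.6°) + j·sin(-178.6°)) = -207.9 - j5.082 V
Step 2 — Sum components: V_total = -439.9 - j2.969 V.
Step 3 — Convert to polar: |V_total| = 439.9 V, ∠V_total = -179.6°.

V_total = 439.9∠-179.6° V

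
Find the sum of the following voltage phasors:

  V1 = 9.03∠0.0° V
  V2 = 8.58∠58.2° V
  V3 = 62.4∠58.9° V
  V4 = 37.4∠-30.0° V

Step 1 — Convert each phasor to rectangular form:
  V1 = 9.03·(cos(0.0°) + j·sin(0.0°)) = 9.03 V
  V2 = 8.58·(cos(58.2°) + j·sin(58.2°)) = 4.521 + j7.292 V
  V3 = 62.4·(cos(58.9°) + j·sin(58.9°)) = 32.23 + j53.43 V
  V4 = 37.4·(cos(-30.0°) + j·sin(-30.0°)) = 32.39 - j18.7 V
Step 2 — Sum components: V_total = 78.17 + j42.02 V.
Step 3 — Convert to polar: |V_total| = 88.75 V, ∠V_total = 28.3°.

V_total = 88.75∠28.3° V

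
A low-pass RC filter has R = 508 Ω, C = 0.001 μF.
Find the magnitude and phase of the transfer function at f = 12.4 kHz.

Step 1 — Angular frequency: ω = 2π·1.24e+04 = 7.791e+04 rad/s.
Step 2 — Transfer function: H(jω) = 1/(1 + jωRC).
Step 3 — Denominator: 1 + jωRC = 1 + j·7.791e+04·508·1e-09 = 1 + j0.03958.
Step 4 — H = 0.9984 - j0.03952.
Step 5 — Magnitude: |H| = 0.9992 (-0.0 dB); phase: φ = -2.3°.

|H| = 0.9992 (-0.0 dB), φ = -2.3°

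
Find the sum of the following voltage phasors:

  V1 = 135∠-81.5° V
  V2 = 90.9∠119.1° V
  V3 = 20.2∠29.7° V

Step 1 — Convert each phasor to rectangular form:
  V1 = 135·(cos(-81.5°) + j·sin(-81.5°)) = 19.95 - j133.5 V
  V2 = 90.9·(cos(119.1°) + j·sin(119.1°)) = -44.21 + j79.43 V
  V3 = 20.2·(cos(29.7°) + j·sin(29.7°)) = 17.55 + j10.01 V
Step 2 — Sum components: V_total = -6.707 - j44.08 V.
Step 3 — Convert to polar: |V_total| = 44.59 V, ∠V_total = -98.7°.

V_total = 44.59∠-98.7° V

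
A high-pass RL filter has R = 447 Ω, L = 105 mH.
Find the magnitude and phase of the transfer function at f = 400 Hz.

Step 1 — Angular frequency: ω = 2π·400 = 2513 rad/s.
Step 2 — Transfer function: H(jω) = jωL/(R + jωL).
Step 3 — Numerator jωL = j·263.9; denominator R + jωL = 447 + j263.9.
Step 4 — H = 0.2585 + j0.4378.
Step 5 — Magnitude: |H| = 0.5084 (-5.9 dB); phase: φ = 59.4°.

|H| = 0.5084 (-5.9 dB), φ = 59.4°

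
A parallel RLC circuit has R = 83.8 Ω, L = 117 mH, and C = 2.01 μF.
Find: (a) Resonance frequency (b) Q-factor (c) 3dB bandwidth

Step 1 — Resonance: ω₀ = 1/√(LC) = 1/√(0.117·2.01e-06) = 2062 rad/s.
Step 2 — f₀ = ω₀/(2π) = 328.2 Hz.
Step 3 — Parallel Q: Q = R/(ω₀L) = 83.8/(2062·0.117) = 0.3473.
Step 4 — Bandwidth: Δω = ω₀/Q = 5937 rad/s; BW = Δω/(2π) = 944.9 Hz.

(a) f₀ = 328.2 Hz  (b) Q = 0.3473  (c) BW = 944.9 Hz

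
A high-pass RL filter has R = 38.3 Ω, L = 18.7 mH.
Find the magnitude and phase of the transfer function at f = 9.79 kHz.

Step 1 — Angular frequency: ω = 2π·9790 = 6.151e+04 rad/s.
Step 2 — Transfer function: H(jω) = jωL/(R + jωL).
Step 3 — Numerator jωL = j·1150; denominator R + jωL = 38.3 + j1150.
Step 4 — H = 0.9989 + j0.03326.
Step 5 — Magnitude: |H| = 0.9994 (-0.0 dB); phase: φ = 1.9°.

|H| = 0.9994 (-0.0 dB), φ = 1.9°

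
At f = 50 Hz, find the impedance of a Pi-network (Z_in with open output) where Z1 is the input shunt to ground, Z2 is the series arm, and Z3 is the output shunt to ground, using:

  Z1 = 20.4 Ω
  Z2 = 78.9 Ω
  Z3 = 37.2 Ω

Step 1 — Angular frequency: ω = 2π·f = 2π·50 = 314.2 rad/s.
Step 2 — Component impedances:
  Z1: Z = R = 20.4 Ω
  Z2: Z = R = 78.9 Ω
  Z3: Z = R = 37.2 Ω
Step 3 — With open output, the series arm Z2 and the output shunt Z3 appear in series to ground: Z2 + Z3 = 116.1 Ω.
Step 4 — Parallel with input shunt Z1: Z_in = Z1 || (Z2 + Z3) = 17.35 Ω = 17.35∠0.0° Ω.

Z = 17.35 Ω = 17.35∠0.0° Ω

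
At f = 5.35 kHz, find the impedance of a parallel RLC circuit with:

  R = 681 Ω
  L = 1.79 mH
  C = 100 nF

Step 1 — Angular frequency: ω = 2π·f = 2π·5350 = 3.362e+04 rad/s.
Step 2 — Component impedances:
  R: Z = R = 681 Ω
  L: Z = jωL = j·3.362e+04·0.00179 = 0 + j60.17 Ω
  C: Z = 1/(jωC) = -j/(ω·C) = 0 - j297.5 Ω
Step 3 — Parallel combination: 1/Z_total = 1/R + 1/L + 1/C; Z_total = 8.253 + j74.51 Ω = 74.97∠83.7° Ω.

Z = 8.253 + j74.51 Ω = 74.97∠83.7° Ω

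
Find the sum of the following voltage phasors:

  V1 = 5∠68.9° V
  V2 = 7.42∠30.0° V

Step 1 — Convert each phasor to rectangular form:
  V1 = 5·(cos(68.9°) + j·sin(68.9°)) = 1.8 + j4.665 V
  V2 = 7.42·(cos(30.0°) + j·sin(30.0°)) = 6.426 + j3.71 V
Step 2 — Sum components: V_total = 8.226 + j8.375 V.
Step 3 — Convert to polar: |V_total| = 11.74 V, ∠V_total = 45.5°.

V_total = 11.74∠45.5° V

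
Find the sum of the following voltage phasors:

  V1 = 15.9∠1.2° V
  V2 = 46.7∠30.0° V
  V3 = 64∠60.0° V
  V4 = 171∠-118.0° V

Step 1 — Convert each phasor to rectangular form:
  V1 = 15.9·(cos(1.2°) + j·sin(1.2°)) = 15.9 + j0.333 V
  V2 = 46.7·(cos(30.0°) + j·sin(30.0°)) = 40.44 + j23.35 V
  V3 = 64·(cos(60.0°) + j·sin(60.0°)) = 32 + j55.43 V
  V4 = 171·(cos(-118.0°) + j·sin(-118.0°)) = -80.28 - j151 V
Step 2 — Sum components: V_total = 8.06 - j71.88 V.
Step 3 — Convert to polar: |V_total| = 72.33 V, ∠V_total = -83.6°.

V_total = 72.33∠-83.6° V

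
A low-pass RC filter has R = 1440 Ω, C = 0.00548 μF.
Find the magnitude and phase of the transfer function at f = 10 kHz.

Step 1 — Angular frequency: ω = 2π·1e+04 = 6.283e+04 rad/s.
Step 2 — Transfer function: H(jω) = 1/(1 + jωRC).
Step 3 — Denominator: 1 + jωRC = 1 + j·6.283e+04·1440·5.48e-09 = 1 + j0.4958.
Step 4 — H = 0.8027 - j0.398.
Step 5 — Magnitude: |H| = 0.8959 (-1.0 dB); phase: φ = -26.4°.

|H| = 0.8959 (-1.0 dB), φ = -26.4°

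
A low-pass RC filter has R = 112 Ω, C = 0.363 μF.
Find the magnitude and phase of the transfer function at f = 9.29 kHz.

Step 1 — Angular frequency: ω = 2π·9290 = 5.837e+04 rad/s.
Step 2 — Transfer function: H(jω) = 1/(1 + jωRC).
Step 3 — Denominator: 1 + jωRC = 1 + j·5.837e+04·112·3.63e-07 = 1 + j2.373.
Step 4 — H = 0.1508 - j0.3578.
Step 5 — Magnitude: |H| = 0.3883 (-8.2 dB); phase: φ = -67.2°.

|H| = 0.3883 (-8.2 dB), φ = -67.2°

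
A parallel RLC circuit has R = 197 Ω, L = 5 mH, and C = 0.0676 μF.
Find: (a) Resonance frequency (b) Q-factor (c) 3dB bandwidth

Step 1 — Resonance: ω₀ = 1/√(LC) = 1/√(0.005·6.76e-08) = 5.439e+04 rad/s.
Step 2 — f₀ = ω₀/(2π) = 8657 Hz.
Step 3 — Parallel Q: Q = R/(ω₀L) = 197/(5.439e+04·0.005) = 0.7244.
Step 4 — Bandwidth: Δω = ω₀/Q = 7.509e+04 rad/s; BW = Δω/(2π) = 1.195e+04 Hz.

(a) f₀ = 8657 Hz  (b) Q = 0.7244  (c) BW = 1.195e+04 Hz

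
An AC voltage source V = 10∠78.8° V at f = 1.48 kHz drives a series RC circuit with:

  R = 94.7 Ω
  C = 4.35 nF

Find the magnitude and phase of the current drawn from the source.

Step 1 — Angular frequency: ω = 2π·f = 2π·1480 = 9299 rad/s.
Step 2 — Component impedances:
  R: Z = R = 94.7 Ω
  C: Z = 1/(jωC) = -j/(ω·C) = 0 - j2.472e+04 Ω
Step 3 — Series combination: Z_total = R + C = 94.7 - j2.472e+04 Ω = 2.472e+04∠-89.8° Ω.
Step 4 — Source phasor: V = 10∠78.8° V = 1.942 + j9.81 V.
Step 5 — Ohm's law: I = V / Z_total = (1.942 + j9.81) / (94.7 - j2.472e+04) = -0.0003965 + j8.009e-05 A.
Step 6 — Convert to polar: |I| = 0.0004045 A, ∠I = 168.6°.

I = 0.0004045∠168.6° A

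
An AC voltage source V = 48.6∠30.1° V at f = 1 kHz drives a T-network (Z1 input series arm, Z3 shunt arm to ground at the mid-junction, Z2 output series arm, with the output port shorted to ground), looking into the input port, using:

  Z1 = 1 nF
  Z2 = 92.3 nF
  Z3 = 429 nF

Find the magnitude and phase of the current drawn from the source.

Step 1 — Angular frequency: ω = 2π·f = 2π·1000 = 6283 rad/s.
Step 2 — Component impedances:
  Z1: Z = 1/(jωC) = -j/(ω·C) = 0 - j1.592e+05 Ω
  Z2: Z = 1/(jωC) = -j/(ω·C) = 0 - j1724 Ω
  Z3: Z = 1/(jωC) = -j/(ω·C) = 0 - j371 Ω
Step 3 — With the output port shorted to ground, the output series arm Z2 runs from the junction to ground; the shunt arm Z3 also runs from the junction to ground. They appear in parallel: Z3 || Z2 = 0 - j305.3 Ω.
Step 4 — Series with input arm Z1: Z_in = Z1 + (Z3 || Z2) = 0 - j1.595e+05 Ω = 1.595e+05∠-90.0° Ω.
Step 5 — Source phasor: V = 48.6∠30.1° V = 42.05 + j24.37 V.
Step 6 — Ohm's law: I = V / Z_total = (42.05 + j24.37) / (0 - j1.595e+05) = -0.0001528 + j0.0002637 A.
Step 7 — Convert to polar: |I| = 0.0003048 A, ∠I = 120.1°.

I = 0.0003048∠120.1° A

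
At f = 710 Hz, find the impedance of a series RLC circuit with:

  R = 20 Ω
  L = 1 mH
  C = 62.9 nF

Step 1 — Angular frequency: ω = 2π·f = 2π·710 = 4461 rad/s.
Step 2 — Component impedances:
  R: Z = R = 20 Ω
  L: Z = jωL = j·4461·0.001 = 0 + j4.461 Ω
  C: Z = 1/(jωC) = -j/(ω·C) = 0 - j3564 Ω
Step 3 — Series combination: Z_total = R + L + C = 20 - j3559 Ω = 3559∠-89.7° Ω.

Z = 20 - j3559 Ω = 3559∠-89.7° Ω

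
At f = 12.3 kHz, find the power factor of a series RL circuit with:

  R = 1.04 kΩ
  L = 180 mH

Step 1 — Angular frequency: ω = 2π·f = 2π·1.23e+04 = 7.728e+04 rad/s.
Step 2 — Component impedances:
  R: Z = R = 1040 Ω
  L: Z = jωL = j·7.728e+04·0.18 = 0 + j1.391e+04 Ω
Step 3 — Series combination: Z_total = R + L = 1040 + j1.391e+04 Ω = 1.395e+04∠85.7° Ω.
Step 4 — Power factor: PF = cos(φ) = Re(Z)/|Z| = 1040/1.395e+04 = 0.07455.
Step 5 — Type: Im(Z) = 1.391e+04 ⇒ lagging (phase φ = 85.7°).

PF = 0.07455 (lagging, φ = 85.7°)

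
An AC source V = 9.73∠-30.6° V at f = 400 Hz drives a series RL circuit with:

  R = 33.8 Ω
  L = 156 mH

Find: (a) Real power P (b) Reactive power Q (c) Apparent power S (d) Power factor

Step 1 — Angular frequency: ω = 2π·f = 2π·400 = 2513 rad/s.
Step 2 — Component impedances:
  R: Z = R = 33.8 Ω
  L: Z = jωL = j·2513·0.156 = 0 + j392.1 Ω
Step 3 — Series combination: Z_total = R + L = 33.8 + j392.1 Ω = 393.5∠85.1° Ω.
Step 4 — Source phasor: V = 9.73∠-30.6° V = 8.375 - j4.953 V.
Step 5 — Current: I = V / Z = -0.01071 - j0.02228 A = 0.02473∠-115.7° A.
Step 6 — Complex power: S = V·I* = 0.02066 + j0.2397 VA.
Step 7 — Real power: P = Re(S) = 0.02066 W.
Step 8 — Reactive power: Q = Im(S) = 0.2397 VAR.
Step 9 — Apparent power: |S| = 0.2406 VA.
Step 10 — Power factor: PF = P/|S| = 0.08589 (lagging).

(a) P = 0.02066 W  (b) Q = 0.2397 VAR  (c) S = 0.2406 VA  (d) PF = 0.08589 (lagging)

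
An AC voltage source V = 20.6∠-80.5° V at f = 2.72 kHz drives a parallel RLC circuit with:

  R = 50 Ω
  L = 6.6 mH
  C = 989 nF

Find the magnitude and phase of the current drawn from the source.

Step 1 — Angular frequency: ω = 2π·f = 2π·2720 = 1.709e+04 rad/s.
Step 2 — Component impedances:
  R: Z = R = 50 Ω
  L: Z = jωL = j·1.709e+04·0.0066 = 0 + j112.8 Ω
  C: Z = 1/(jωC) = -j/(ω·C) = 0 - j59.16 Ω
Step 3 — Parallel combination: 1/Z_total = 1/R + 1/L + 1/C; Z_total = 43.05 - j17.3 Ω = 46.39∠-21.9° Ω.
Step 4 — Source phasor: V = 20.6∠-80.5° V = 3.4 - j20.32 V.
Step 5 — Ohm's law: I = V / Z_total = (3.4 - j20.32) / (43.05 - j17.3) = 0.2313 - j0.379 A.
Step 6 — Convert to polar: |I| = 0.444 A, ∠I = -58.6°.

I = 0.444∠-58.6° A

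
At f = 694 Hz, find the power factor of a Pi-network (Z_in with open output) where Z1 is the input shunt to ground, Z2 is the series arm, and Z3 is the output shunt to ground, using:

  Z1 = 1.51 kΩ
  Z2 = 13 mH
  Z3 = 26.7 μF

Step 1 — Angular frequency: ω = 2π·f = 2π·694 = 4361 rad/s.
Step 2 — Component impedances:
  Z1: Z = R = 1510 Ω
  Z2: Z = jωL = j·4361·0.013 = 0 + j56.69 Ω
  Z3: Z = 1/(jωC) = -j/(ω·C) = 0 - j8.589 Ω
Step 3 — With open output, the series arm Z2 and the output shunt Z3 appear in series to ground: Z2 + Z3 = 0 + j48.1 Ω.
Step 4 — Parallel with input shunt Z1: Z_in = Z1 || (Z2 + Z3) = 1.53 + j48.05 Ω = 48.07∠88.2° Ω.
Step 5 — Power factor: PF = cos(φ) = Re(Z)/|Z| = 1.5305/48.073 = 0.03184.
Step 6 — Type: Im(Z) = 48.05 ⇒ lagging (phase φ = 88.2°).

PF = 0.03184 (lagging, φ = 88.2°)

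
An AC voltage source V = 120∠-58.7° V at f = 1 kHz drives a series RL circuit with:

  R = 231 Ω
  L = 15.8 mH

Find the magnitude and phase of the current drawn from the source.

Step 1 — Angular frequency: ω = 2π·f = 2π·1000 = 6283 rad/s.
Step 2 — Component impedances:
  R: Z = R = 231 Ω
  L: Z = jωL = j·6283·0.0158 = 0 + j99.27 Ω
Step 3 — Series combination: Z_total = R + L = 231 + j99.27 Ω = 251.4∠23.3° Ω.
Step 4 — Source phasor: V = 120∠-58.7° V = 62.34 - j102.5 V.
Step 5 — Ohm's law: I = V / Z_total = (62.34 - j102.5) / (231 + j99.27) = 0.06679 - j0.4726 A.
Step 6 — Convert to polar: |I| = 0.4773 A, ∠I = -82.0°.

I = 0.4773∠-82.0° A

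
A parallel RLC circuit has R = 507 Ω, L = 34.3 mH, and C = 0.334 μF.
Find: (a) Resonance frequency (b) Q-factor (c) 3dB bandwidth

Step 1 — Resonance: ω₀ = 1/√(LC) = 1/√(0.0343·3.34e-07) = 9343 rad/s.
Step 2 — f₀ = ω₀/(2π) = 1487 Hz.
Step 3 — Parallel Q: Q = R/(ω₀L) = 507/(9343·0.0343) = 1.582.
Step 4 — Bandwidth: Δω = ω₀/Q = 5905 rad/s; BW = Δω/(2π) = 939.9 Hz.

(a) f₀ = 1487 Hz  (b) Q = 1.582  (c) BW = 939.9 Hz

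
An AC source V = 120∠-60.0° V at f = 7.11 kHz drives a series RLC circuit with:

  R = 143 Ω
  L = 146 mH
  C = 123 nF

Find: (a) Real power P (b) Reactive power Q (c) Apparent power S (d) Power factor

Step 1 — Angular frequency: ω = 2π·f = 2π·7110 = 4.467e+04 rad/s.
Step 2 — Component impedances:
  R: Z = R = 143 Ω
  L: Z = jωL = j·4.467e+04·0.146 = 0 + j6522 Ω
  C: Z = 1/(jωC) = -j/(ω·C) = 0 - j182 Ω
Step 3 — Series combination: Z_total = R + L + C = 143 + j6340 Ω = 6342∠88.7° Ω.
Step 4 — Source phasor: V = 120∠-60.0° V = 60 - j103.9 V.
Step 5 — Current: I = V / Z = -0.01617 - j0.009828 A = 0.01892∠-148.7° A.
Step 6 — Complex power: S = V·I* = 0.0512 + j2.27 VA.
Step 7 — Real power: P = Re(S) = 0.0512 W.
Step 8 — Reactive power: Q = Im(S) = 2.27 VAR.
Step 9 — Apparent power: |S| = 2.271 VA.
Step 10 — Power factor: PF = P/|S| = 0.02255 (lagging).

(a) P = 0.0512 W  (b) Q = 2.27 VAR  (c) S = 2.271 VA  (d) PF = 0.02255 (lagging)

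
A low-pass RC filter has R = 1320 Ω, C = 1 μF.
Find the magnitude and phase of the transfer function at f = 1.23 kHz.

Step 1 — Angular frequency: ω = 2π·1230 = 7728 rad/s.
Step 2 — Transfer function: H(jω) = 1/(1 + jωRC).
Step 3 — Denominator: 1 + jωRC = 1 + j·7728·1320·1e-06 = 1 + j10.2.
Step 4 — H = 0.009518 - j0.09709.
Step 5 — Magnitude: |H| = 0.09756 (-20.2 dB); phase: φ = -84.4°.

|H| = 0.09756 (-20.2 dB), φ = -84.4°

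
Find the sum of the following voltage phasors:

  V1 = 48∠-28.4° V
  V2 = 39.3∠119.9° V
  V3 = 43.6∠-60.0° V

Step 1 — Convert each phasor to rectangular form:
  V1 = 48·(cos(-28.4°) + j·sin(-28.4°)) = 42.22 - j22.83 V
  V2 = 39.3·(cos(119.9°) + j·sin(119.9°)) = -19.59 + j34.07 V
  V3 = 43.6·(cos(-60.0°) + j·sin(-60.0°)) = 21.8 - j37.76 V
Step 2 — Sum components: V_total = 44.43 - j26.52 V.
Step 3 — Convert to polar: |V_total| = 51.74 V, ∠V_total = -30.8°.

V_total = 51.74∠-30.8° V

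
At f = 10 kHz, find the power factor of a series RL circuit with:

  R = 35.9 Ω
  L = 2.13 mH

Step 1 — Angular frequency: ω = 2π·f = 2π·1e+04 = 6.283e+04 rad/s.
Step 2 — Component impedances:
  R: Z = R = 35.9 Ω
  L: Z = jωL = j·6.283e+04·0.00213 = 0 + j133.8 Ω
Step 3 — Series combination: Z_total = R + L = 35.9 + j133.8 Ω = 138.6∠75.0° Ω.
Step 4 — Power factor: PF = cos(φ) = Re(Z)/|Z| = 35.9/138.56 = 0.2591.
Step 5 — Type: Im(Z) = 133.8 ⇒ lagging (phase φ = 75.0°).

PF = 0.2591 (lagging, φ = 75.0°)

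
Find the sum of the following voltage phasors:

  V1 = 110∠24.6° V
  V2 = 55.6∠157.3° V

Step 1 — Convert each phasor to rectangular form:
  V1 = 110·(cos(24.6°) + j·sin(24.6°)) = 100 + j45.79 V
  V2 = 55.6·(cos(157.3°) + j·sin(157.3°)) = -51.29 + j21.46 V
Step 2 — Sum components: V_total = 48.72 + j67.25 V.
Step 3 — Convert to polar: |V_total| = 83.04 V, ∠V_total = 54.1°.

V_total = 83.04∠54.1° V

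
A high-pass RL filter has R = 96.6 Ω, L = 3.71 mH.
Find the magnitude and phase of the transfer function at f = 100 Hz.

Step 1 — Angular frequency: ω = 2π·100 = 628.3 rad/s.
Step 2 — Transfer function: H(jω) = jωL/(R + jωL).
Step 3 — Numerator jωL = j·2.331; denominator R + jωL = 96.6 + j2.331.
Step 4 — H = 0.000582 + j0.02412.
Step 5 — Magnitude: |H| = 0.02412 (-32.4 dB); phase: φ = 88.6°.

|H| = 0.02412 (-32.4 dB), φ = 88.6°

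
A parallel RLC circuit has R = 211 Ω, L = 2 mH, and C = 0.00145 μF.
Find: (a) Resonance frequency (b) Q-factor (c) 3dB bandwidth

Step 1 — Resonance: ω₀ = 1/√(LC) = 1/√(0.002·1.45e-09) = 5.872e+05 rad/s.
Step 2 — f₀ = ω₀/(2π) = 9.346e+04 Hz.
Step 3 — Parallel Q: Q = R/(ω₀L) = 211/(5.872e+05·0.002) = 0.1797.
Step 4 — Bandwidth: Δω = ω₀/Q = 3.269e+06 rad/s; BW = Δω/(2π) = 5.202e+05 Hz.

(a) f₀ = 9.346e+04 Hz  (b) Q = 0.1797  (c) BW = 5.202e+05 Hz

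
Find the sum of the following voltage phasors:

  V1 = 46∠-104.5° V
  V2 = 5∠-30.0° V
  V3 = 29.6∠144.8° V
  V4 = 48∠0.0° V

Step 1 — Convert each phasor to rectangular form:
  V1 = 46·(cos(-104.5°) + j·sin(-104.5°)) = -11.52 - j44.53 V
  V2 = 5·(cos(-30.0°) + j·sin(-30.0°)) = 4.33 - j2.5 V
  V3 = 29.6·(cos(144.8°) + j·sin(144.8°)) = -24.19 + j17.06 V
  V4 = 48·(cos(0.0°) + j·sin(0.0°)) = 48 V
Step 2 — Sum components: V_total = 16.63 - j29.97 V.
Step 3 — Convert to polar: |V_total| = 34.27 V, ∠V_total = -61.0°.

V_total = 34.27∠-61.0° V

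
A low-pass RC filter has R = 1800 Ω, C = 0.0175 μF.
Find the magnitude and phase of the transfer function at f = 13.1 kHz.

Step 1 — Angular frequency: ω = 2π·1.31e+04 = 8.231e+04 rad/s.
Step 2 — Transfer function: H(jω) = 1/(1 + jωRC).
Step 3 — Denominator: 1 + jωRC = 1 + j·8.231e+04·1800·1.75e-08 = 1 + j2.593.
Step 4 — H = 0.1295 - j0.3357.
Step 5 — Magnitude: |H| = 0.3599 (-8.9 dB); phase: φ = -68.9°.

|H| = 0.3599 (-8.9 dB), φ = -68.9°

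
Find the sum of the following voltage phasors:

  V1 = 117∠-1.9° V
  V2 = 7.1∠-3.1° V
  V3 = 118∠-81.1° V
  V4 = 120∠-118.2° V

Step 1 — Convert each phasor to rectangular form:
  V1 = 117·(cos(-1.9°) + j·sin(-1.9°)) = 116.9 - j3.879 V
  V2 = 7.1·(cos(-3.1°) + j·sin(-3.1°)) = 7.09 - j0.384 V
  V3 = 118·(cos(-81.1°) + j·sin(-81.1°)) = 18.26 - j116.6 V
  V4 = 120·(cos(-118.2°) + j·sin(-118.2°)) = -56.71 - j105.8 V
Step 2 — Sum components: V_total = 85.58 - j226.6 V.
Step 3 — Convert to polar: |V_total| = 242.2 V, ∠V_total = -69.3°.

V_total = 242.2∠-69.3° V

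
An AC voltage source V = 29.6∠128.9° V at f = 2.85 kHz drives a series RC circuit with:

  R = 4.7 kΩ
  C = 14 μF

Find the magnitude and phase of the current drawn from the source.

Step 1 — Angular frequency: ω = 2π·f = 2π·2850 = 1.791e+04 rad/s.
Step 2 — Component impedances:
  R: Z = R = 4700 Ω
  C: Z = 1/(jωC) = -j/(ω·C) = 0 - j3.989 Ω
Step 3 — Series combination: Z_total = R + C = 4700 - j3.989 Ω = 4700∠-0.0° Ω.
Step 4 — Source phasor: V = 29.6∠128.9° V = -18.59 + j23.04 V.
Step 5 — Ohm's law: I = V / Z_total = (-18.59 + j23.04) / (4700 - j3.989) = -0.003959 + j0.004898 A.
Step 6 — Convert to polar: |I| = 0.006298 A, ∠I = 128.9°.

I = 0.006298∠128.9° A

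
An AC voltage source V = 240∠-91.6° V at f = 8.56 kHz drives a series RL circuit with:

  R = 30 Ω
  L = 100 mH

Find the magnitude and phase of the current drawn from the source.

Step 1 — Angular frequency: ω = 2π·f = 2π·8560 = 5.378e+04 rad/s.
Step 2 — Component impedances:
  R: Z = R = 30 Ω
  L: Z = jωL = j·5.378e+04·0.1 = 0 + j5378 Ω
Step 3 — Series combination: Z_total = R + L = 30 + j5378 Ω = 5378∠89.7° Ω.
Step 4 — Source phasor: V = 240∠-91.6° V = -6.701 - j239.9 V.
Step 5 — Ohm's law: I = V / Z_total = (-6.701 - j239.9) / (30 + j5378) = -0.04461 + j0.0009971 A.
Step 6 — Convert to polar: |I| = 0.04462 A, ∠I = 178.7°.

I = 0.04462∠178.7° A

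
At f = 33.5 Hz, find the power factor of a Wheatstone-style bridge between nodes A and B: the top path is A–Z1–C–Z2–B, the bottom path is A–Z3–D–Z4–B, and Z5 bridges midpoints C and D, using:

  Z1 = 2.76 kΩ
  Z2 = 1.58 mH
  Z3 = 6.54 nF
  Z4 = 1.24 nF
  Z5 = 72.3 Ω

Step 1 — Angular frequency: ω = 2π·f = 2π·33.5 = 210.5 rad/s.
Step 2 — Component impedances:
  Z1: Z = R = 2760 Ω
  Z2: Z = jωL = j·210.5·0.00158 = 0 + j0.3326 Ω
  Z3: Z = 1/(jωC) = -j/(ω·C) = 0 - j7.264e+05 Ω
  Z4: Z = 1/(jωC) = -j/(ω·C) = 0 - j3.831e+06 Ω
  Z5: Z = R = 72.3 Ω
Step 3 — Bridge requires nodal analysis (the Z5 bridge couples midpoints C and D, so the two paths cannot be reduced to a simple series/parallel combination). Setting node B to ground and injecting 1 A at node A, the 3-node admittance system at A, C, D solves to V_A = Z_AB = 2760 - j10.15 Ω = 2760∠-0.2° Ω.
Step 4 — Power factor: PF = cos(φ) = Re(Z)/|Z| = 2760/2760 = 1.
Step 5 — Type: Im(Z) = -10.15 ⇒ leading (phase φ = -0.2°).

PF = 1 (leading, φ = -0.2°)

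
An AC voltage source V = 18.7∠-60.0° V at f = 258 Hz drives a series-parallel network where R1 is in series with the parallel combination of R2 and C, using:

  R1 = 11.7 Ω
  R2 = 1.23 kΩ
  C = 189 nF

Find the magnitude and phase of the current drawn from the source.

Step 1 — Angular frequency: ω = 2π·f = 2π·258 = 1621 rad/s.
Step 2 — Component impedances:
  R1: Z = R = 11.7 Ω
  R2: Z = R = 1230 Ω
  C: Z = 1/(jωC) = -j/(ω·C) = 0 - j3264 Ω
Step 3 — Parallel branch: R2 || C = 1/(1/R2 + 1/C) = 1077 - j405.9 Ω.
Step 4 — Series with R1: Z_total = R1 + (R2 || C) = 1089 - j405.9 Ω = 1162∠-20.4° Ω.
Step 5 — Source phasor: V = 18.7∠-60.0° V = 9.35 - j16.19 V.
Step 6 — Ohm's law: I = V / Z_total = (9.35 - j16.19) / (1089 - j405.9) = 0.01241 - j0.01025 A.
Step 7 — Convert to polar: |I| = 0.01609 A, ∠I = -39.6°.

I = 0.01609∠-39.6° A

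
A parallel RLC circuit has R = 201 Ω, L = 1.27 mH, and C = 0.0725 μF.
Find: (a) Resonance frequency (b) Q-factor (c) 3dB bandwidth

Step 1 — Resonance: ω₀ = 1/√(LC) = 1/√(0.00127·7.25e-08) = 1.042e+05 rad/s.
Step 2 — f₀ = ω₀/(2π) = 1.659e+04 Hz.
Step 3 — Parallel Q: Q = R/(ω₀L) = 201/(1.042e+05·0.00127) = 1.519.
Step 4 — Bandwidth: Δω = ω₀/Q = 6.862e+04 rad/s; BW = Δω/(2π) = 1.092e+04 Hz.

(a) f₀ = 1.659e+04 Hz  (b) Q = 1.519  (c) BW = 1.092e+04 Hz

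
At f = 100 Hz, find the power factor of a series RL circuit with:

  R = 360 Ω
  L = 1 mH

Step 1 — Angular frequency: ω = 2π·f = 2π·100 = 628.3 rad/s.
Step 2 — Component impedances:
  R: Z = R = 360 Ω
  L: Z = jωL = j·628.3·0.001 = 0 + j0.6283 Ω
Step 3 — Series combination: Z_total = R + L = 360 + j0.6283 Ω = 360∠0.1° Ω.
Step 4 — Power factor: PF = cos(φ) = Re(Z)/|Z| = 360/360 = 1.
Step 5 — Type: Im(Z) = 0.6283 ⇒ lagging (phase φ = 0.1°).

PF = 1 (lagging, φ = 0.1°)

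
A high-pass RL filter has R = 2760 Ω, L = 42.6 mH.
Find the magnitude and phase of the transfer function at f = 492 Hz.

Step 1 — Angular frequency: ω = 2π·492 = 3091 rad/s.
Step 2 — Transfer function: H(jω) = jωL/(R + jωL).
Step 3 — Numerator jωL = j·131.7; denominator R + jωL = 2760 + j131.7.
Step 4 — H = 0.002271 + j0.04761.
Step 5 — Magnitude: |H| = 0.04766 (-26.4 dB); phase: φ = 87.3°.

|H| = 0.04766 (-26.4 dB), φ = 87.3°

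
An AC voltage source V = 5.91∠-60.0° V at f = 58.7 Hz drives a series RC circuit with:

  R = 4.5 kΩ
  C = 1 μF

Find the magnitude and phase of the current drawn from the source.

Step 1 — Angular frequency: ω = 2π·f = 2π·58.7 = 368.8 rad/s.
Step 2 — Component impedances:
  R: Z = R = 4500 Ω
  C: Z = 1/(jωC) = -j/(ω·C) = 0 - j2711 Ω
Step 3 — Series combination: Z_total = R + C = 4500 - j2711 Ω = 5254∠-31.1° Ω.
Step 4 — Source phasor: V = 5.91∠-60.0° V = 2.955 - j5.118 V.
Step 5 — Ohm's law: I = V / Z_total = (2.955 - j5.118) / (4500 - j2711) = 0.0009845 - j0.0005442 A.
Step 6 — Convert to polar: |I| = 0.001125 A, ∠I = -28.9°.

I = 0.001125∠-28.9° A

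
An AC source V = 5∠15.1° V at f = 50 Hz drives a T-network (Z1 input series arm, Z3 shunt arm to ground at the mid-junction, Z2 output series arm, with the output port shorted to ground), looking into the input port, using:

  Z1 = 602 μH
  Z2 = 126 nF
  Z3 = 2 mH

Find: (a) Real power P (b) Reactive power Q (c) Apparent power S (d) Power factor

Step 1 — Angular frequency: ω = 2π·f = 2π·50 = 314.2 rad/s.
Step 2 — Component impedances:
  Z1: Z = jωL = j·314.2·0.000602 = 0 + j0.1891 Ω
  Z2: Z = 1/(jωC) = -j/(ω·C) = 0 - j2.526e+04 Ω
  Z3: Z = jωL = j·314.2·0.002 = 0 + j0.6283 Ω
Step 3 — With the output port shorted to ground, the output series arm Z2 runs from the junction to ground; the shunt arm Z3 also runs from the junction to ground. They appear in parallel: Z3 || Z2 = 0 + j0.6283 Ω.
Step 4 — Series with input arm Z1: Z_in = Z1 + (Z3 || Z2) = 0 + j0.8175 Ω = 0.8175∠90.0° Ω.
Step 5 — Source phasor: V = 5∠15.1° V = 4.827 + j1.303 V.
Step 6 — Current: I = V / Z = 1.593 - j5.905 A = 6.117∠-74.9° A.
Step 7 — Complex power: S = V·I* = 0 + j30.58 VA.
Step 8 — Real power: P = Re(S) = 0 W.
Step 9 — Reactive power: Q = Im(S) = 30.58 VAR.
Step 10 — Apparent power: |S| = 30.58 VA.
Step 11 — Power factor: PF = P/|S| = 0 (lagging).

(a) P = 0 W  (b) Q = 30.58 VAR  (c) S = 30.58 VA  (d) PF = 0 (lagging)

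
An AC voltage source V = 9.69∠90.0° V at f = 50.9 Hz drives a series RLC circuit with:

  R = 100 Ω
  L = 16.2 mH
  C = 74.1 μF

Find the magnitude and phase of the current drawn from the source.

Step 1 — Angular frequency: ω = 2π·f = 2π·50.9 = 319.8 rad/s.
Step 2 — Component impedances:
  R: Z = R = 100 Ω
  L: Z = jωL = j·319.8·0.0162 = 0 + j5.181 Ω
  C: Z = 1/(jωC) = -j/(ω·C) = 0 - j42.2 Ω
Step 3 — Series combination: Z_total = R + L + C = 100 - j37.02 Ω = 106.6∠-20.3° Ω.
Step 4 — Source phasor: V = 9.69∠90.0° V = 0 + j9.69 V.
Step 5 — Ohm's law: I = V / Z_total = (0 + j9.69) / (100 - j37.02) = -0.03155 + j0.08522 A.
Step 6 — Convert to polar: |I| = 0.09087 A, ∠I = 110.3°.

I = 0.09087∠110.3° A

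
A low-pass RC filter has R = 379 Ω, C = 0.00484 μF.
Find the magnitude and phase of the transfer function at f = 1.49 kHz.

Step 1 — Angular frequency: ω = 2π·1490 = 9362 rad/s.
Step 2 — Transfer function: H(jω) = 1/(1 + jωRC).
Step 3 — Denominator: 1 + jωRC = 1 + j·9362·379·4.84e-09 = 1 + j0.01717.
Step 4 — H = 0.9997 - j0.01717.
Step 5 — Magnitude: |H| = 0.9999 (-0.0 dB); phase: φ = -1.0°.

|H| = 0.9999 (-0.0 dB), φ = -1.0°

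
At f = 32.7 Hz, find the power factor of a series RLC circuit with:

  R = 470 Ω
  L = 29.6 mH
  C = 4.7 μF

Step 1 — Angular frequency: ω = 2π·f = 2π·32.7 = 205.5 rad/s.
Step 2 — Component impedances:
  R: Z = R = 470 Ω
  L: Z = jωL = j·205.5·0.0296 = 0 + j6.082 Ω
  C: Z = 1/(jωC) = -j/(ω·C) = 0 - j1036 Ω
Step 3 — Series combination: Z_total = R + L + C = 470 - j1029 Ω = 1132∠-65.5° Ω.
Step 4 — Power factor: PF = cos(φ) = Re(Z)/|Z| = 470/1131.7 = 0.4153.
Step 5 — Type: Im(Z) = -1029 ⇒ leading (phase φ = -65.5°).

PF = 0.4153 (leading, φ = -65.5°)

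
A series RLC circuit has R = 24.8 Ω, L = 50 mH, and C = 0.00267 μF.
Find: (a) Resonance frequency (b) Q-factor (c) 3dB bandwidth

Step 1 — Resonance: ω₀ = 1/√(LC) = 1/√(0.05·2.67e-09) = 8.655e+04 rad/s.
Step 2 — f₀ = ω₀/(2π) = 1.377e+04 Hz.
Step 3 — Series Q: Q = ω₀L/R = 8.655e+04·0.05/24.8 = 174.5.
Step 4 — Bandwidth: Δω = ω₀/Q = 496 rad/s; BW = Δω/(2π) = 78.94 Hz.

(a) f₀ = 1.377e+04 Hz  (b) Q = 174.5  (c) BW = 78.94 Hz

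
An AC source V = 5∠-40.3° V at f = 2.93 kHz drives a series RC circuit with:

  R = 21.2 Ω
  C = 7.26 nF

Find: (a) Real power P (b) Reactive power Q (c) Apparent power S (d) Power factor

Step 1 — Angular frequency: ω = 2π·f = 2π·2930 = 1.841e+04 rad/s.
Step 2 — Component impedances:
  R: Z = R = 21.2 Ω
  C: Z = 1/(jωC) = -j/(ω·C) = 0 - j7482 Ω
Step 3 — Series combination: Z_total = R + C = 21.2 - j7482 Ω = 7482∠-89.8° Ω.
Step 4 — Source phasor: V = 5∠-40.3° V = 3.813 - j3.234 V.
Step 5 — Current: I = V / Z = 0.0004337 + j0.0005084 A = 0.0006683∠49.5° A.
Step 6 — Complex power: S = V·I* = 9.468e-06 - j0.003341 VA.
Step 7 — Real power: P = Re(S) = 9.468e-06 W.
Step 8 — Reactive power: Q = Im(S) = -0.003341 VAR.
Step 9 — Apparent power: |S| = 0.003341 VA.
Step 10 — Power factor: PF = P/|S| = 0.002833 (leading).

(a) P = 9.468e-06 W  (b) Q = -0.003341 VAR  (c) S = 0.003341 VA  (d) PF = 0.002833 (leading)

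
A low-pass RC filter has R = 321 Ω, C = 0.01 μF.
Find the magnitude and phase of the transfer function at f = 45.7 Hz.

Step 1 — Angular frequency: ω = 2π·45.7 = 287.1 rad/s.
Step 2 — Transfer function: H(jω) = 1/(1 + jωRC).
Step 3 — Denominator: 1 + jωRC = 1 + j·287.1·321·1e-08 = 1 + j0.0009217.
Step 4 — H = 1 - j0.0009217.
Step 5 — Magnitude: |H| = 1 (-0.0 dB); phase: φ = -0.1°.

|H| = 1 (-0.0 dB), φ = -0.1°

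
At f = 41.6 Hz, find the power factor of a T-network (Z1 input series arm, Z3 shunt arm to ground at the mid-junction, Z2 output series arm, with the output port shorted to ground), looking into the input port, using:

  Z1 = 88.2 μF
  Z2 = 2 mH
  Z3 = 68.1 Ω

Step 1 — Angular frequency: ω = 2π·f = 2π·41.6 = 261.4 rad/s.
Step 2 — Component impedances:
  Z1: Z = 1/(jωC) = -j/(ω·C) = 0 - j43.38 Ω
  Z2: Z = jωL = j·261.4·0.002 = 0 + j0.5228 Ω
  Z3: Z = R = 68.1 Ω
Step 3 — With the output port shorted to ground, the output series arm Z2 runs from the junction to ground; the shunt arm Z3 also runs from the junction to ground. They appear in parallel: Z3 || Z2 = 0.004013 + j0.5227 Ω.
Step 4 — Series with input arm Z1: Z_in = Z1 + (Z3 || Z2) = 0.004013 - j42.85 Ω = 42.85∠-90.0° Ω.
Step 5 — Power factor: PF = cos(φ) = Re(Z)/|Z| = 0.0040127/42.854 = 9.364e-05.
Step 6 — Type: Im(Z) = -42.85 ⇒ leading (phase φ = -90.0°).

PF = 9.364e-05 (leading, φ = -90.0°)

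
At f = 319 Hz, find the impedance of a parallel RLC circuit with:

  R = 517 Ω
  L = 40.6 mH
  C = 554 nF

Step 1 — Angular frequency: ω = 2π·f = 2π·319 = 2004 rad/s.
Step 2 — Component impedances:
  R: Z = R = 517 Ω
  L: Z = jωL = j·2004·0.0406 = 0 + j81.38 Ω
  C: Z = 1/(jωC) = -j/(ω·C) = 0 - j900.6 Ω
Step 3 — Parallel combination: 1/Z_total = 1/R + 1/L + 1/C; Z_total = 15.03 + j86.86 Ω = 88.15∠80.2° Ω.

Z = 15.03 + j86.86 Ω = 88.15∠80.2° Ω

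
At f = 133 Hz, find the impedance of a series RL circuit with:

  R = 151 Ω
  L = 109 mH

Step 1 — Angular frequency: ω = 2π·f = 2π·133 = 835.7 rad/s.
Step 2 — Component impedances:
  R: Z = R = 151 Ω
  L: Z = jωL = j·835.7·0.109 = 0 + j91.09 Ω
Step 3 — Series combination: Z_total = R + L = 151 + j91.09 Ω = 176.3∠31.1° Ω.

Z = 151 + j91.09 Ω = 176.3∠31.1° Ω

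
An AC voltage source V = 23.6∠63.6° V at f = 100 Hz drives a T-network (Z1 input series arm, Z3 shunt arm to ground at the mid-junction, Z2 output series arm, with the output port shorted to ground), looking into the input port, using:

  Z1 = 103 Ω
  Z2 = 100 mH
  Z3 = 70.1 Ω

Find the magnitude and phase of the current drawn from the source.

Step 1 — Angular frequency: ω = 2π·f = 2π·100 = 628.3 rad/s.
Step 2 — Component impedances:
  Z1: Z = R = 103 Ω
  Z2: Z = jωL = j·628.3·0.1 = 0 + j62.83 Ω
  Z3: Z = R = 70.1 Ω
Step 3 — With the output port shorted to ground, the output series arm Z2 runs from the junction to ground; the shunt arm Z3 also runs from the junction to ground. They appear in parallel: Z3 || Z2 = 31.23 + j34.84 Ω.
Step 4 — Series with input arm Z1: Z_in = Z1 + (Z3 || Z2) = 134.2 + j34.84 Ω = 138.7∠14.6° Ω.
Step 5 — Source phasor: V = 23.6∠63.6° V = 10.49 + j21.14 V.
Step 6 — Ohm's law: I = V / Z_total = (10.49 + j21.14) / (134.2 + j34.84) = 0.1115 + j0.1285 A.
Step 7 — Convert to polar: |I| = 0.1702 A, ∠I = 49.0°.

I = 0.1702∠49.0° A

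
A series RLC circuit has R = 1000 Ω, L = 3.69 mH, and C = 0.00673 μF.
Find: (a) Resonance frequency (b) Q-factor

Step 1 — Resonance condition Im(Z)=0 gives ω₀ = 1/√(LC).
Step 2 — ω₀ = 1/√(0.00369·6.73e-09) = 2.007e+05 rad/s.
Step 3 — f₀ = ω₀/(2π) = 3.194e+04 Hz.
Step 4 — Series Q: Q = ω₀L/R = 2.007e+05·0.00369/1000 = 0.7405.

(a) f₀ = 3.194e+04 Hz  (b) Q = 0.7405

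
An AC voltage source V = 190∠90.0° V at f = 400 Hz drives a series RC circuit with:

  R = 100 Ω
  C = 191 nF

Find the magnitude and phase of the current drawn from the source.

Step 1 — Angular frequency: ω = 2π·f = 2π·400 = 2513 rad/s.
Step 2 — Component impedances:
  R: Z = R = 100 Ω
  C: Z = 1/(jωC) = -j/(ω·C) = 0 - j2083 Ω
Step 3 — Series combination: Z_total = R + C = 100 - j2083 Ω = 2086∠-87.3° Ω.
Step 4 — Source phasor: V = 190∠90.0° V = 0 + j190 V.
Step 5 — Ohm's law: I = V / Z_total = (0 + j190) / (100 - j2083) = -0.091 + j0.004368 A.
Step 6 — Convert to polar: |I| = 0.0911 A, ∠I = 177.3°.

I = 0.0911∠177.3° A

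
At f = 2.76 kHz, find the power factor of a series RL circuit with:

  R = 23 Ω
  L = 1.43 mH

Step 1 — Angular frequency: ω = 2π·f = 2π·2760 = 1.734e+04 rad/s.
Step 2 — Component impedances:
  R: Z = R = 23 Ω
  L: Z = jωL = j·1.734e+04·0.00143 = 0 + j24.8 Ω
Step 3 — Series combination: Z_total = R + L = 23 + j24.8 Ω = 33.82∠47.2° Ω.
Step 4 — Power factor: PF = cos(φ) = Re(Z)/|Z| = 23/33.823 = 0.68.
Step 5 — Type: Im(Z) = 24.8 ⇒ lagging (phase φ = 47.2°).

PF = 0.68 (lagging, φ = 47.2°)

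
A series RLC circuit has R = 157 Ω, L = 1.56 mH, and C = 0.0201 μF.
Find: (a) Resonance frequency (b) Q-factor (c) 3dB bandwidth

Step 1 — Resonance condition Im(Z)=0 gives ω₀ = 1/√(LC).
Step 2 — ω₀ = 1/√(0.00156·2.01e-08) = 1.786e+05 rad/s.
Step 3 — f₀ = ω₀/(2π) = 2.842e+04 Hz.
Step 4 — Series Q: Q = ω₀L/R = 1.786e+05·0.00156/157 = 1.774.
Step 5 — 3dB bandwidth: Δω = ω₀/Q = 1.006e+05 rad/s; BW = Δω/(2π) = 1.602e+04 Hz.

(a) f₀ = 2.842e+04 Hz  (b) Q = 1.774  (c) BW = 1.602e+04 Hz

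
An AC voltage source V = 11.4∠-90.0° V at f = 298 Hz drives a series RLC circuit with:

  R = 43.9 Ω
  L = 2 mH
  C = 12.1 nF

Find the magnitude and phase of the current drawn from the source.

Step 1 — Angular frequency: ω = 2π·f = 2π·298 = 1872 rad/s.
Step 2 — Component impedances:
  R: Z = R = 43.9 Ω
  L: Z = jωL = j·1872·0.002 = 0 + j3.745 Ω
  C: Z = 1/(jωC) = -j/(ω·C) = 0 - j4.414e+04 Ω
Step 3 — Series combination: Z_total = R + L + C = 43.9 - j4.413e+04 Ω = 4.413e+04∠-89.9° Ω.
Step 4 — Source phasor: V = 11.4∠-90.0° V = 0 - j11.4 V.
Step 5 — Ohm's law: I = V / Z_total = (0 - j11.4) / (43.9 - j4.413e+04) = 0.0002583 - j2.569e-07 A.
Step 6 — Convert to polar: |I| = 0.0002583 A, ∠I = -0.1°.

I = 0.0002583∠-0.1° A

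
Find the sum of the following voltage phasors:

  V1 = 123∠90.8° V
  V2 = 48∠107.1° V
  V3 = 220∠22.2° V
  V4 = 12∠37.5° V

Step 1 — Convert each phasor to rectangular form:
  V1 = 123·(cos(90.8°) + j·sin(90.8°)) = -1.717 + j123 V
  V2 = 48·(cos(107.1°) + j·sin(107.1°)) = -14.11 + j45.88 V
  V3 = 220·(cos(22.2°) + j·sin(22.2°)) = 203.7 + j83.12 V
  V4 = 12·(cos(37.5°) + j·sin(37.5°)) = 9.52 + j7.305 V
Step 2 — Sum components: V_total = 197.4 + j259.3 V.
Step 3 — Convert to polar: |V_total| = 325.9 V, ∠V_total = 52.7°.

V_total = 325.9∠52.7° V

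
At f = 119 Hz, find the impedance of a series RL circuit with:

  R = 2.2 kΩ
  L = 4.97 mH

Step 1 — Angular frequency: ω = 2π·f = 2π·119 = 747.7 rad/s.
Step 2 — Component impedances:
  R: Z = R = 2200 Ω
  L: Z = jωL = j·747.7·0.00497 = 0 + j3.716 Ω
Step 3 — Series combination: Z_total = R + L = 2200 + j3.716 Ω = 2200∠0.1° Ω.

Z = 2200 + j3.716 Ω = 2200∠0.1° Ω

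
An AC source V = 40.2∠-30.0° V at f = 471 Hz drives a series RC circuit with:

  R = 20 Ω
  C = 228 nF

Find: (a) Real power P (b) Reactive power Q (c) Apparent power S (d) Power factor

Step 1 — Angular frequency: ω = 2π·f = 2π·471 = 2959 rad/s.
Step 2 — Component impedances:
  R: Z = R = 20 Ω
  C: Z = 1/(jωC) = -j/(ω·C) = 0 - j1482 Ω
Step 3 — Series combination: Z_total = R + C = 20 - j1482 Ω = 1482∠-89.2° Ω.
Step 4 — Source phasor: V = 40.2∠-30.0° V = 34.81 - j20.1 V.
Step 5 — Current: I = V / Z = 0.01388 + j0.0233 A = 0.02712∠59.2° A.
Step 6 — Complex power: S = V·I* = 0.01471 - j1.09 VA.
Step 7 — Real power: P = Re(S) = 0.01471 W.
Step 8 — Reactive power: Q = Im(S) = -1.09 VAR.
Step 9 — Apparent power: |S| = 1.09 VA.
Step 10 — Power factor: PF = P/|S| = 0.01349 (leading).

(a) P = 0.01471 W  (b) Q = -1.09 VAR  (c) S = 1.09 VA  (d) PF = 0.01349 (leading)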